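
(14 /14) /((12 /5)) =5 /12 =0.42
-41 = -41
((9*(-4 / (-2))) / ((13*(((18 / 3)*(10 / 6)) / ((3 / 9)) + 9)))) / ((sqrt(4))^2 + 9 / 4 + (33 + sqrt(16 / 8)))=3768 / 4160273 - 96*sqrt(2) / 4160273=0.00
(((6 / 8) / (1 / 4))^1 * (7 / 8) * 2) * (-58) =-609 / 2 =-304.50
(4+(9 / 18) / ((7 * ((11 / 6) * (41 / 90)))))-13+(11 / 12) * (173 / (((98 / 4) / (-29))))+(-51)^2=318805651 / 132594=2404.37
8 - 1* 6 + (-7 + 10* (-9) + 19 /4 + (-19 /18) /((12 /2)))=-4883 /54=-90.43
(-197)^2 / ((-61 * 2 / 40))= -776180 / 61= -12724.26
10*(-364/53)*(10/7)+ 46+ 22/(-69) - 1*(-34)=-67406/3657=-18.43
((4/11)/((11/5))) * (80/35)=0.38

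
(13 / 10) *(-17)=-221 / 10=-22.10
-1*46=-46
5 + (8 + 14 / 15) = 209 / 15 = 13.93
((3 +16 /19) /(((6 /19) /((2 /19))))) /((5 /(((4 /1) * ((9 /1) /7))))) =876 /665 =1.32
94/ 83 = 1.13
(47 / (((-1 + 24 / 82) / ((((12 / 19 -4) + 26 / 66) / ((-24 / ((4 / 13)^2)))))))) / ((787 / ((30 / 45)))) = -14375420 / 21765541941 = -0.00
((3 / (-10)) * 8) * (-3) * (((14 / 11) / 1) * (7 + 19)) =13104 / 55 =238.25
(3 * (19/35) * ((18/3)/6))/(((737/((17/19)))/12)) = 612/25795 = 0.02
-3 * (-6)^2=-108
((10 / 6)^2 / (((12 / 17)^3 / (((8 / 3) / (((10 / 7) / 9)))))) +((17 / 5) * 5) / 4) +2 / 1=180055 / 1296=138.93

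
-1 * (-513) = 513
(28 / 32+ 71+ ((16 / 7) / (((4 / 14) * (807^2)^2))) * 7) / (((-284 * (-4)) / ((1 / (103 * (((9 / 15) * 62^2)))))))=39334197500165 / 147687120104458295808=0.00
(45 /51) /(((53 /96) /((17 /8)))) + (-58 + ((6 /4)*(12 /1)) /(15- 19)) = -6265 /106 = -59.10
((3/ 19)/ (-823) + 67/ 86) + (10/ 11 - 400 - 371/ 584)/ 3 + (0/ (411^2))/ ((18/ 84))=-572166743025/ 4319439784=-132.46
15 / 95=3 / 19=0.16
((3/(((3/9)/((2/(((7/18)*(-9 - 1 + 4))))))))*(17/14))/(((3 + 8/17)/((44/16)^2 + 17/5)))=-6843231/231280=-29.59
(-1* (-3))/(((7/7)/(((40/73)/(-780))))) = -2/949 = -0.00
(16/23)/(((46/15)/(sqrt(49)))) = 840/529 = 1.59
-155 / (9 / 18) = -310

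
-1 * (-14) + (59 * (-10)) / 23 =-268 / 23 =-11.65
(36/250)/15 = 6/625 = 0.01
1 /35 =0.03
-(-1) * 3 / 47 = 3 / 47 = 0.06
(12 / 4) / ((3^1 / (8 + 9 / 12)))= 35 / 4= 8.75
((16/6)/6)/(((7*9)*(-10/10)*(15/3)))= -4/2835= -0.00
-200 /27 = -7.41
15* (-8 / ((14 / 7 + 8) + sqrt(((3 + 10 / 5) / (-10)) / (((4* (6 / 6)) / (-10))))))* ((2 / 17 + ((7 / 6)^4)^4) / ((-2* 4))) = 2853010197490645 / 157864608571392 - 570602039498129* sqrt(5) / 631458434285568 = 16.05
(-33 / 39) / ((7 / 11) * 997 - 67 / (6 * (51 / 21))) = -12342 / 9187087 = -0.00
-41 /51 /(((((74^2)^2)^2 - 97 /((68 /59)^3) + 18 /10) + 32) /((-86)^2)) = -0.00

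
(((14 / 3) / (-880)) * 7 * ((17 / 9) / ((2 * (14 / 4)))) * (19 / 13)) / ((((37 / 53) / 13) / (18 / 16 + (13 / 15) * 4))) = -66027983 / 52747200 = -1.25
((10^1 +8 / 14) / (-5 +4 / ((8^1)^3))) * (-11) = 23.29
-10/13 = -0.77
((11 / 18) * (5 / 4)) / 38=55 / 2736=0.02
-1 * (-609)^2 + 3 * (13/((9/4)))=-1112591/3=-370863.67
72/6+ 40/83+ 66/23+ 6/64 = 943519/61088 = 15.45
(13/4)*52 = 169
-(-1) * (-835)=-835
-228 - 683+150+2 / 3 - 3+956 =578 / 3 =192.67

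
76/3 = 25.33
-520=-520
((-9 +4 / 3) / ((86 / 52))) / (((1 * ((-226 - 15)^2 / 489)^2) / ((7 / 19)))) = -0.00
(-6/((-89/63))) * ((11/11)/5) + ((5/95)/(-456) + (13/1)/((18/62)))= 527743121/11566440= 45.63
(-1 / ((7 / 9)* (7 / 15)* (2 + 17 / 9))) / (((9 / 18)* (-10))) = 243 / 1715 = 0.14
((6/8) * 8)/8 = 3/4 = 0.75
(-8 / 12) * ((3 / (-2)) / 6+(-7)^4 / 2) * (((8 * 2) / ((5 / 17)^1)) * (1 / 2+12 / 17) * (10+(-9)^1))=-52490.93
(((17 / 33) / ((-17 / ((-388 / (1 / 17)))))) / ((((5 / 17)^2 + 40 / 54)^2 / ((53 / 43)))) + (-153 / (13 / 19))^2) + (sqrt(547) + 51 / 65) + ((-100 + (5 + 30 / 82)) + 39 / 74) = sqrt(547) + 508006524127872563999 / 10105455989507450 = 50293.91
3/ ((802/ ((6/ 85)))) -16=-545351/ 34085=-16.00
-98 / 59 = -1.66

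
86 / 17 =5.06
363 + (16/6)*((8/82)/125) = 5581157/15375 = 363.00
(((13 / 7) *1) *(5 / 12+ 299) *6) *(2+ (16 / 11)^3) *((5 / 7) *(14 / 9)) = 18822.19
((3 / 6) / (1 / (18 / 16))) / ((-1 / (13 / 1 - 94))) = 729 / 16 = 45.56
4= 4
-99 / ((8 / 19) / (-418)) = 393129 / 4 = 98282.25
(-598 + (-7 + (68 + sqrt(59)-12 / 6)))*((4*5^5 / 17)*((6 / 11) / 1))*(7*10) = -257250000 / 17 + 5250000*sqrt(59) / 187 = -14916705.80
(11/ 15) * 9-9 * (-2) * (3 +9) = 1113/ 5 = 222.60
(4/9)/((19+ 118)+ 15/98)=392/120969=0.00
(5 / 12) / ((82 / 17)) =85 / 984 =0.09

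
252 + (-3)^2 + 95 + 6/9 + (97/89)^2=8503697/23763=357.85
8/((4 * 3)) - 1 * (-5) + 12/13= 257/39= 6.59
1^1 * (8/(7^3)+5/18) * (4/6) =1859/9261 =0.20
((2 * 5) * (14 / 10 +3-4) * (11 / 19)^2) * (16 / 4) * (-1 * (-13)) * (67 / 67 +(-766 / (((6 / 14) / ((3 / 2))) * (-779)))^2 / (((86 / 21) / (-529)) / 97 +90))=419032589448082324 / 5311423751066971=78.89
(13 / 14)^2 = 169 / 196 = 0.86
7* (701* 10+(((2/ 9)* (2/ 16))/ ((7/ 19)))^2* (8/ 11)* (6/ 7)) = 714116071/ 14553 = 49070.02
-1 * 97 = -97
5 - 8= -3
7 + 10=17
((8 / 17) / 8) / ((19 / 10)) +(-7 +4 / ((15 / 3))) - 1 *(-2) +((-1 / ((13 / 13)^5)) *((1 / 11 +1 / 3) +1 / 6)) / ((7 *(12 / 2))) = -4.18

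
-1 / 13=-0.08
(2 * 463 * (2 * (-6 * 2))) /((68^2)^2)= -1389 /1336336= -0.00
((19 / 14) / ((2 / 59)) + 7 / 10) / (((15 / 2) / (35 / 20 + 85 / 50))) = 131169 / 7000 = 18.74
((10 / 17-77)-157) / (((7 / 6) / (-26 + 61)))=-119040 / 17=-7002.35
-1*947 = -947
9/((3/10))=30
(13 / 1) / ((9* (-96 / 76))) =-247 / 216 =-1.14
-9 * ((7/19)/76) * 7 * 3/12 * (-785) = 59.94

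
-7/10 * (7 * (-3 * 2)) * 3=88.20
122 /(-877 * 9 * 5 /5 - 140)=-122 /8033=-0.02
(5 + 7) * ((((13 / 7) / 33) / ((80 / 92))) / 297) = 299 / 114345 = 0.00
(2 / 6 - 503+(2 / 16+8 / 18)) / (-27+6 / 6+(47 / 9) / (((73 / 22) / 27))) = -2639023 / 86688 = -30.44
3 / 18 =1 / 6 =0.17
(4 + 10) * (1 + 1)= 28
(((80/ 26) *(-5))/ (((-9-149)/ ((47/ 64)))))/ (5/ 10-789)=-0.00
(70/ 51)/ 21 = 10/ 153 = 0.07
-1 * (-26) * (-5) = -130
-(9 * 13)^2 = -13689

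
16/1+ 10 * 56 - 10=566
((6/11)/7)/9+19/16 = 4421/3696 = 1.20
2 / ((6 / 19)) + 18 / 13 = 301 / 39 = 7.72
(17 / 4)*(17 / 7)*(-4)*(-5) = 1445 / 7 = 206.43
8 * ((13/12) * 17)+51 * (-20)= -872.67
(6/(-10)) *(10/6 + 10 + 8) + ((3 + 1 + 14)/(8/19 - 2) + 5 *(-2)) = -166/5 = -33.20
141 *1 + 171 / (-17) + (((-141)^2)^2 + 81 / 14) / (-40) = -18813849027 / 1904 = -9881223.23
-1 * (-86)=86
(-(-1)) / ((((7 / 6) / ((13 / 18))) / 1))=13 / 21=0.62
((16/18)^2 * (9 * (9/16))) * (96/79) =384/79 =4.86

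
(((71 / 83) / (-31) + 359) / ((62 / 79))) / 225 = 36483622 / 17946675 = 2.03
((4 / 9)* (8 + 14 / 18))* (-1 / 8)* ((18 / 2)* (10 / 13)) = -395 / 117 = -3.38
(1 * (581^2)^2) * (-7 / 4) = -797632001047 / 4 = -199408000261.75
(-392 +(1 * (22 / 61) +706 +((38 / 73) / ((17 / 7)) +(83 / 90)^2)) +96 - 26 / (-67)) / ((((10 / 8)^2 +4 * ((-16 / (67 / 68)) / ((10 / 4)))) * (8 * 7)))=-16918508463863 / 56180787831630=-0.30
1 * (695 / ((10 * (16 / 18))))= 1251 / 16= 78.19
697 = 697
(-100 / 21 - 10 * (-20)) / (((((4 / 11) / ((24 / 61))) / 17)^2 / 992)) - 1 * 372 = 1706701312116 / 26047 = 65523911.09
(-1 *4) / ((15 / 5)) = -4 / 3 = -1.33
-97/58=-1.67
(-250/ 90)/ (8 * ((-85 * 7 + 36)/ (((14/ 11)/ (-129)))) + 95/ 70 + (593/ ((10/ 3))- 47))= -125/ 20403063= -0.00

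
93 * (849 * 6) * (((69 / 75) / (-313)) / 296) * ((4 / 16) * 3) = -16344099 / 4632400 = -3.53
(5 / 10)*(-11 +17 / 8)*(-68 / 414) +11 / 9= 359 / 184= 1.95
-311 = -311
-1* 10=-10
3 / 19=0.16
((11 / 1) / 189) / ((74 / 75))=0.06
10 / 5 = 2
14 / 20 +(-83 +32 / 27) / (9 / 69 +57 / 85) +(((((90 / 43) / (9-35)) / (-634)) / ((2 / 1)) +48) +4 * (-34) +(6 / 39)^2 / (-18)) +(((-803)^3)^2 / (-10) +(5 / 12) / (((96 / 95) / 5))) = -835628405039978800075848934367 / 31168788543360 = -26809781325876900.28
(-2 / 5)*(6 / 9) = -4 / 15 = -0.27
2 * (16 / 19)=32 / 19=1.68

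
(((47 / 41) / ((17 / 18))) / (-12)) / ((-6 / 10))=235 / 1394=0.17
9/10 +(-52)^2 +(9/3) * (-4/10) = 27037/10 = 2703.70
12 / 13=0.92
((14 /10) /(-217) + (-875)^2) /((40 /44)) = 652695307 /775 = 842187.49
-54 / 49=-1.10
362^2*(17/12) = 556937/3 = 185645.67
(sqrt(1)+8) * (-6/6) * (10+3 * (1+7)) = -306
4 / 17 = 0.24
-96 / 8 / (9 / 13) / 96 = -0.18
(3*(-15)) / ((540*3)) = -1 / 36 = -0.03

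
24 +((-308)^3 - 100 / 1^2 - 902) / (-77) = 29220962 / 77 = 379493.01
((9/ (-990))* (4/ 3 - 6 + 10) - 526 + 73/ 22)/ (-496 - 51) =172501/ 180510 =0.96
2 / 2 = 1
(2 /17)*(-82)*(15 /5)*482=-237144 /17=-13949.65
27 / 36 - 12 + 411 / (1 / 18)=29547 / 4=7386.75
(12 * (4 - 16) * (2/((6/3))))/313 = -144/313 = -0.46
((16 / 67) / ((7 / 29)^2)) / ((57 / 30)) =134560 / 62377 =2.16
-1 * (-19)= 19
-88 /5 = -17.60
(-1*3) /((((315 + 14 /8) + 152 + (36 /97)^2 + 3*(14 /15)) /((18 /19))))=-10161720 /1686481781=-0.01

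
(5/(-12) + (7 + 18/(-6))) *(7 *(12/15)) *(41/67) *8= 98728/1005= 98.24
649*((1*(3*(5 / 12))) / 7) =3245 / 28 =115.89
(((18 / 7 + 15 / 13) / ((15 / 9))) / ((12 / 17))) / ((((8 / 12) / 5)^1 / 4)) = 94.99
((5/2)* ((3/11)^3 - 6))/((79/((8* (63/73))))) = -10028340/7675877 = -1.31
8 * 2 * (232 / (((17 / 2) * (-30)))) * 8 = -29696 / 255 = -116.45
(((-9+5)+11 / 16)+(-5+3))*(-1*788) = 16745 / 4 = 4186.25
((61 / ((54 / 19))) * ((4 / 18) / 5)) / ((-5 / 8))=-9272 / 6075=-1.53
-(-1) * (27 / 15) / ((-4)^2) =9 / 80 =0.11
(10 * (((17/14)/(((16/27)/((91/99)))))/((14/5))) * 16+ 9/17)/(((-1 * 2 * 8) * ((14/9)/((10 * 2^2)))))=-12742245/73304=-173.83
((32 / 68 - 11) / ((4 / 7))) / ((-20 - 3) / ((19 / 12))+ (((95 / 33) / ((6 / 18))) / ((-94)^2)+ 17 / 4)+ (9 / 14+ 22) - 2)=-4049404051 / 2278367540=-1.78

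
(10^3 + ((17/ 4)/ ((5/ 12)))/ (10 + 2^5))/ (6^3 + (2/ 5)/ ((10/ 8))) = 350085/ 75712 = 4.62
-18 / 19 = -0.95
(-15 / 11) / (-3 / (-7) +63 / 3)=-7 / 110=-0.06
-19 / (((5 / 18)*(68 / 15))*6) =-171 / 68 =-2.51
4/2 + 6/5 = 16/5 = 3.20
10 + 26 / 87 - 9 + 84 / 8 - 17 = -905 / 174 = -5.20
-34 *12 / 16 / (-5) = 5.10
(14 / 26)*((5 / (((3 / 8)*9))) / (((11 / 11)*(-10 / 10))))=-280 / 351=-0.80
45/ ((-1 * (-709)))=45/ 709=0.06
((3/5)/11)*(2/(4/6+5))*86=1548/935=1.66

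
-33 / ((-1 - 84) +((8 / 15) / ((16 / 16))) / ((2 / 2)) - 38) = 45 / 167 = 0.27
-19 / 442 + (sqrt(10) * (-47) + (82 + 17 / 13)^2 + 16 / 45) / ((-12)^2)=896505773 / 18617040 - 47 * sqrt(10) / 144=47.12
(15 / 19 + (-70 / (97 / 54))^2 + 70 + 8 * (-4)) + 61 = 289319064 / 178771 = 1618.38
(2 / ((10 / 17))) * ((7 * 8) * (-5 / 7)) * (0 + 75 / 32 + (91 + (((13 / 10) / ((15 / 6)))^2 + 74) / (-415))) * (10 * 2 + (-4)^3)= 144601063079 / 259375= 557498.07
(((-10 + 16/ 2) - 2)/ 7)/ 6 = -2/ 21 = -0.10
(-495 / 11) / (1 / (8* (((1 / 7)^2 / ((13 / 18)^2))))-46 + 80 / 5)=116640 / 69479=1.68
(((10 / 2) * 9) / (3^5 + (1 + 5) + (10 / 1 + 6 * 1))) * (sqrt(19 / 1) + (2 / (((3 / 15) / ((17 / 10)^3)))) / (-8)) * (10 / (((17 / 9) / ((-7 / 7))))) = 23409 / 4240 - 810 * sqrt(19) / 901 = 1.60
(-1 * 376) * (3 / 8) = -141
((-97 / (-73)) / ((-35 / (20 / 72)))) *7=-0.07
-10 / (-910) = 1 / 91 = 0.01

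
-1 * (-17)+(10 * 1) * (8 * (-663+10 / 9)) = -476407 / 9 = -52934.11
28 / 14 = 2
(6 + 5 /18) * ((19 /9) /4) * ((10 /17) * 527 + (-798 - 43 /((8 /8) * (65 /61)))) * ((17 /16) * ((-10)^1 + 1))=1253485157 /74880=16739.92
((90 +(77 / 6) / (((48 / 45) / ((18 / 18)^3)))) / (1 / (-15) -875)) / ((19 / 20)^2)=-1224375 / 9476972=-0.13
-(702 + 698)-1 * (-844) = -556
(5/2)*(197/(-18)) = -985/36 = -27.36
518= 518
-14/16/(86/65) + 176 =120633/688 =175.34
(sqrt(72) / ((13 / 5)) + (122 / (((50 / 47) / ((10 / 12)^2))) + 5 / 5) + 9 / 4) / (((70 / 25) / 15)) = 1125 * sqrt(2) / 91 + 9325 / 21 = 461.53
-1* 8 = -8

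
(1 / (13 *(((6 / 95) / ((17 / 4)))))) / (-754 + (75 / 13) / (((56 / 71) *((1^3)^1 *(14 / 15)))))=-158270 / 22814679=-0.01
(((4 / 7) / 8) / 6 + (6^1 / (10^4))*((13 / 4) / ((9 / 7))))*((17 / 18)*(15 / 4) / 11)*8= 31943 / 924000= 0.03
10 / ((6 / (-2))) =-10 / 3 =-3.33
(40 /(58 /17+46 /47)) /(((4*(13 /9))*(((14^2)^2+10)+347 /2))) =0.00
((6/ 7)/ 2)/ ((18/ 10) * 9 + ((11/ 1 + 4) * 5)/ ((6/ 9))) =10/ 3003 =0.00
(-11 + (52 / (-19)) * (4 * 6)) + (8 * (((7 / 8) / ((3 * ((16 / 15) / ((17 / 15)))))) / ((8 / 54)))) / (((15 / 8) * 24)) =-463979 / 6080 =-76.31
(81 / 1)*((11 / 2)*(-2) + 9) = -162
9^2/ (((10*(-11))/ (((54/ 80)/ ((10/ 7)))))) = -15309/ 44000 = -0.35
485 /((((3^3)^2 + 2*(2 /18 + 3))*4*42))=1455 /370552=0.00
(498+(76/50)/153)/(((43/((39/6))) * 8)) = 3095443/328950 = 9.41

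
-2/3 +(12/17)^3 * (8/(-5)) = -90602/73695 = -1.23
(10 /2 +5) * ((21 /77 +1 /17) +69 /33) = 24.22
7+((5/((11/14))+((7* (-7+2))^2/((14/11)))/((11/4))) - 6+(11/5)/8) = 357.64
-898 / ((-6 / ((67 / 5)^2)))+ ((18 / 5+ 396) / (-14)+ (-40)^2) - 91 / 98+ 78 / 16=119488111 / 4200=28449.55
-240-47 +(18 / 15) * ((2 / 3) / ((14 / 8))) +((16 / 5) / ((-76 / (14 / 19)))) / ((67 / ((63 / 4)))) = -242577597 / 846545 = -286.55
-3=-3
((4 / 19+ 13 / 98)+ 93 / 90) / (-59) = -19223 / 823935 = -0.02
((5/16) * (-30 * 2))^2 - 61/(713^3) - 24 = 1899690054401/5799473552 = 327.56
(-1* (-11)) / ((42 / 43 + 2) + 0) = 473 / 128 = 3.70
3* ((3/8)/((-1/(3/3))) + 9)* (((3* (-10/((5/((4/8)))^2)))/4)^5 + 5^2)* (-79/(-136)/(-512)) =-2462569178013/3355443200000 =-0.73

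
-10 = -10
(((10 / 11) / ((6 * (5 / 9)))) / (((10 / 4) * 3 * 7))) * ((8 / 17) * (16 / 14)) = 128 / 45815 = 0.00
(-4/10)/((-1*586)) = 1/1465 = 0.00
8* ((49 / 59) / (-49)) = -0.14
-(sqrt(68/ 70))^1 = -sqrt(1190)/ 35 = -0.99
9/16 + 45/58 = 1.34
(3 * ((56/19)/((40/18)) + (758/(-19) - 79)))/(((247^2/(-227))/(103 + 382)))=636.48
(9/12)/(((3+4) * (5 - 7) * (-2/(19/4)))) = 57/448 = 0.13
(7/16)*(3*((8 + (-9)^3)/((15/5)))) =-315.44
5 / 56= 0.09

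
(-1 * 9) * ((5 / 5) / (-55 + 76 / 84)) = 189 / 1136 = 0.17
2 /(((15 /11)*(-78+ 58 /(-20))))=-44 /2427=-0.02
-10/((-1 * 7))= 10/7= 1.43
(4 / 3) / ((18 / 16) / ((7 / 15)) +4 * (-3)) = -224 / 1611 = -0.14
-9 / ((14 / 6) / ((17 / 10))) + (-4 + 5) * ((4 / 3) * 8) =863 / 210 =4.11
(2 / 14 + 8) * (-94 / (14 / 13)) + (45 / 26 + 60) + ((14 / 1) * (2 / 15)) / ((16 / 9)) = -8255193 / 12740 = -647.97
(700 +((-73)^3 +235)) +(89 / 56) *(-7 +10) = -21732325 / 56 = -388077.23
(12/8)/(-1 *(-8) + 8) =3/32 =0.09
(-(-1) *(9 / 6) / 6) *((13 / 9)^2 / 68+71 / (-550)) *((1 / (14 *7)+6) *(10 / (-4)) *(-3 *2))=-87795751 / 39584160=-2.22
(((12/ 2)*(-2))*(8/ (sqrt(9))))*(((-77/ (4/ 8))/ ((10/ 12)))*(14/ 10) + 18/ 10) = 205536/ 25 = 8221.44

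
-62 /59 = -1.05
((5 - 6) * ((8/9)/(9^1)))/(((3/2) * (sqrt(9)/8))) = -128/729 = -0.18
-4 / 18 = -2 / 9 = -0.22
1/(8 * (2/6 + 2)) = 3/56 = 0.05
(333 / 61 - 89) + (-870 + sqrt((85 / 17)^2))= -57861 / 61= -948.54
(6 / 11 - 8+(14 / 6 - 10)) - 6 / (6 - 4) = -598 / 33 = -18.12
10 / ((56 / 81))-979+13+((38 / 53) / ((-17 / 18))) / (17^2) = -6937563279 / 7290892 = -951.54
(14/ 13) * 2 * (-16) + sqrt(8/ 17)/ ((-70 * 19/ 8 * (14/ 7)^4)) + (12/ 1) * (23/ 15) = -1044/ 65 - sqrt(34)/ 22610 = -16.06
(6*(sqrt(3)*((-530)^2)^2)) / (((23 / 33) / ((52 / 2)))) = 30589671135231.14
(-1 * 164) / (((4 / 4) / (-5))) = 820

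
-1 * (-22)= 22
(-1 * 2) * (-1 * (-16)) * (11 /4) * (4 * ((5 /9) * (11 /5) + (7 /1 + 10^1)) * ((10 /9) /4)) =-144320 /81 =-1781.73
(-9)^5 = -59049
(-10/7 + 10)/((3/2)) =40/7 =5.71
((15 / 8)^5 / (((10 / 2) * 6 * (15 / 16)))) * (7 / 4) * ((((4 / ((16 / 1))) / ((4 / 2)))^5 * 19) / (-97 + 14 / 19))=-8528625 / 981936898048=-0.00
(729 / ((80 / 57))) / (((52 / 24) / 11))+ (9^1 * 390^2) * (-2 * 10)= -14235188751 / 520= -27375362.98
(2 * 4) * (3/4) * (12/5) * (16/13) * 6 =6912/65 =106.34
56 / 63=8 / 9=0.89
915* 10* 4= 36600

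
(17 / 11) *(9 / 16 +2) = 697 / 176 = 3.96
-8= -8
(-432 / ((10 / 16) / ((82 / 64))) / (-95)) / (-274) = -2214 / 65075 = -0.03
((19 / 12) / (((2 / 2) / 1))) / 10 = 19 / 120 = 0.16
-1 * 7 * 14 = -98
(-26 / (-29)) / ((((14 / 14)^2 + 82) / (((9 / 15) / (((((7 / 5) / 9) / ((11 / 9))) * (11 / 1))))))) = 78 / 16849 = 0.00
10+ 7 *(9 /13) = 193 /13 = 14.85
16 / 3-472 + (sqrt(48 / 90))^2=-6992 / 15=-466.13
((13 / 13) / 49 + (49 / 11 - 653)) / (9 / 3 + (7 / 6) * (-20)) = 1048665 / 32879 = 31.89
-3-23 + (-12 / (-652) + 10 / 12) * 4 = -11048 / 489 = -22.59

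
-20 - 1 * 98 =-118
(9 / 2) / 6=3 / 4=0.75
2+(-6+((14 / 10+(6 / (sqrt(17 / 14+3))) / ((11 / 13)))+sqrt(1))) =1.85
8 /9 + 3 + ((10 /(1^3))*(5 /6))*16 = 1235 /9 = 137.22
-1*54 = -54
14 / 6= 7 / 3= 2.33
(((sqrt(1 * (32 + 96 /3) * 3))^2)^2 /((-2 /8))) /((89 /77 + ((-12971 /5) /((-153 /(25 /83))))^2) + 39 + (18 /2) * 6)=-6335696683008 /5166240575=-1226.37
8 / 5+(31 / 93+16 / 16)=44 / 15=2.93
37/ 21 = 1.76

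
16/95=0.17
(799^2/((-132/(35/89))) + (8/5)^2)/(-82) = 557849003/24083400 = 23.16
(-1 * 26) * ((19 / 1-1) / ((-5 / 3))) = 1404 / 5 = 280.80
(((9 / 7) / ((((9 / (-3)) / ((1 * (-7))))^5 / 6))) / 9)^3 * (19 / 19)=110730297608 / 531441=208358.59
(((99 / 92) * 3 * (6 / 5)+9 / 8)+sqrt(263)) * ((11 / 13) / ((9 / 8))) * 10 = 11242 / 299+880 * sqrt(263) / 117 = 159.57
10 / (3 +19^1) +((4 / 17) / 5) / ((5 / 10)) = 513 / 935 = 0.55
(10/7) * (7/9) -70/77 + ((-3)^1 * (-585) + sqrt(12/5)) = 1756.75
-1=-1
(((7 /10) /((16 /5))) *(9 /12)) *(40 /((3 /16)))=35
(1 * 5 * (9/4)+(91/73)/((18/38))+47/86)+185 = 22536181/113004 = 199.43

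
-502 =-502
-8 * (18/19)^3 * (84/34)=-1959552/116603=-16.81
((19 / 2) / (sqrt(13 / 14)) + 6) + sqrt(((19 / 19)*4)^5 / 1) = 19*sqrt(182) / 26 + 38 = 47.86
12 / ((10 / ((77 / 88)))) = 21 / 20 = 1.05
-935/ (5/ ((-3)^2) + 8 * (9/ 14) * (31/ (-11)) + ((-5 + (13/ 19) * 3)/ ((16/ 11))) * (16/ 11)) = 12311145/ 222329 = 55.37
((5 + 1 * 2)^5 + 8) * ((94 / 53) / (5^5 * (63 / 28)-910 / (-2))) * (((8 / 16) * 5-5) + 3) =632244 / 317417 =1.99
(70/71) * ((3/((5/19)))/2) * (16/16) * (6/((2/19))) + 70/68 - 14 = 307.35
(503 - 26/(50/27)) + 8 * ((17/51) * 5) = 37672/75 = 502.29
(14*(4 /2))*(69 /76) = 483 /19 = 25.42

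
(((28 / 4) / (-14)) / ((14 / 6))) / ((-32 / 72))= 27 / 56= 0.48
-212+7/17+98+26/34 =-1918/17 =-112.82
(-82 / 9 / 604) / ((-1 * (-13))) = -41 / 35334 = -0.00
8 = 8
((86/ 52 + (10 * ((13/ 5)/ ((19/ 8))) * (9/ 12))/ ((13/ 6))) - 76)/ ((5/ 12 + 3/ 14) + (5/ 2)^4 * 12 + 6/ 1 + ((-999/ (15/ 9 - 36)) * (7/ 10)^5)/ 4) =-15078273000000/ 101852273393273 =-0.15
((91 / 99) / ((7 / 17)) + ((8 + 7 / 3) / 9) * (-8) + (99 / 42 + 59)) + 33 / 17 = 56.35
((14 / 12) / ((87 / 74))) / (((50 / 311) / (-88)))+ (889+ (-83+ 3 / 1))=1734569 / 6525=265.83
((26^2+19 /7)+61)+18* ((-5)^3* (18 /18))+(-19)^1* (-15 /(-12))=-42953 /28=-1534.04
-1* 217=-217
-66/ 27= -22/ 9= -2.44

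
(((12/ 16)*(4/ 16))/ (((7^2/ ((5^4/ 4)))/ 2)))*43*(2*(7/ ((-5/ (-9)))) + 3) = 1450.02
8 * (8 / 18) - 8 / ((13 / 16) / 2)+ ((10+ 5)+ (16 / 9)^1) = 25 / 39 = 0.64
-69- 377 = -446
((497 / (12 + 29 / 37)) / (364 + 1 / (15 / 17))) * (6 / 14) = 118215 / 2590621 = 0.05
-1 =-1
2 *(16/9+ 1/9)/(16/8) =17/9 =1.89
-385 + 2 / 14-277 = -4633 / 7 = -661.86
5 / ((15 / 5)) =5 / 3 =1.67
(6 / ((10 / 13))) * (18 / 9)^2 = 156 / 5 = 31.20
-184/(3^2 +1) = -18.40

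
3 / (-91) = -3 / 91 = -0.03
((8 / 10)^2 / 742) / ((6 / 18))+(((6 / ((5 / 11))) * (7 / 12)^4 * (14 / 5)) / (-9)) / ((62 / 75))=-1707020383 / 2981059200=-0.57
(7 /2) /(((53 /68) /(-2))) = -476 /53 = -8.98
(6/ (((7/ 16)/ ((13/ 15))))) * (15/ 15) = 416/ 35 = 11.89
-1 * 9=-9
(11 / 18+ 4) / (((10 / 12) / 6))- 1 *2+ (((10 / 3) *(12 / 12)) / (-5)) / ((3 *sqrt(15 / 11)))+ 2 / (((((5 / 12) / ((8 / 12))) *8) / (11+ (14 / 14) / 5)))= 892 / 25- 2 *sqrt(165) / 135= 35.49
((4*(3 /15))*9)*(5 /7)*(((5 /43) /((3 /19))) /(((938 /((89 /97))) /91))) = 659490 /1956199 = 0.34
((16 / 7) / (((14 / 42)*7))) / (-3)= -0.33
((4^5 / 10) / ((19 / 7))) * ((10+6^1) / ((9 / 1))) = 57344 / 855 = 67.07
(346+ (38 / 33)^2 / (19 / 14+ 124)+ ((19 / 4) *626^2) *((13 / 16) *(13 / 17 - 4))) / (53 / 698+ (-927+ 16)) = 887662827230017967 / 165265236279000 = 5371.14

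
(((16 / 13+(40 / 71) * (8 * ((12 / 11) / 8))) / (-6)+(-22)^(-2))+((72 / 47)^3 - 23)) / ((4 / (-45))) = 41138624124075 / 185524225744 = 221.74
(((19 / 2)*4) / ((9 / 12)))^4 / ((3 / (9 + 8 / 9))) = 47507738624 / 2187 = 21722788.58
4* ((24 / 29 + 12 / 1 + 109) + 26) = 17148 / 29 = 591.31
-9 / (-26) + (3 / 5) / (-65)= 219 / 650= 0.34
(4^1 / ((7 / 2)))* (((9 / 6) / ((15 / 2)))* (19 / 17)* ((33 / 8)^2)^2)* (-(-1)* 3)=67597497 / 304640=221.89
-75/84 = -0.89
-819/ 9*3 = -273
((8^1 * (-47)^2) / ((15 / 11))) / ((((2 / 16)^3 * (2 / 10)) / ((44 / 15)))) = 4379262976 / 45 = 97316955.02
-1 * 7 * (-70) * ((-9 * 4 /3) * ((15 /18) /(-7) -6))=35980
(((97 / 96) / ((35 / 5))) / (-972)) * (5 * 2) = -485 / 326592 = -0.00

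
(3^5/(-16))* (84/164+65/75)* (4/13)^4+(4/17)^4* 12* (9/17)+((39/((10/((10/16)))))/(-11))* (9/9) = -570363207693531/1463135490834160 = -0.39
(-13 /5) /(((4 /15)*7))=-1.39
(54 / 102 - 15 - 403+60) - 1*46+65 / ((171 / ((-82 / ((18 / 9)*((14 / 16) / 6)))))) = -3461621 / 6783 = -510.34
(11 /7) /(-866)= -11 /6062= -0.00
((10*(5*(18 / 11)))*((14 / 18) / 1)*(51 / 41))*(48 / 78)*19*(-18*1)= -97675200 / 5863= -16659.59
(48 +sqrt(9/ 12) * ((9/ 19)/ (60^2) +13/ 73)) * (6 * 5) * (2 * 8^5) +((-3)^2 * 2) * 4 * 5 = 1214951424 * sqrt(3)/ 6935 +94372200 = 94675640.17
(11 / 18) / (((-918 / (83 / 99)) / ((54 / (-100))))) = 83 / 275400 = 0.00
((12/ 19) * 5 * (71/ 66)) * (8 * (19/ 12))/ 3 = 1420/ 99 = 14.34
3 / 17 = 0.18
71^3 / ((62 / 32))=5726576 / 31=184728.26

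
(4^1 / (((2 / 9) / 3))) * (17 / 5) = 918 / 5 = 183.60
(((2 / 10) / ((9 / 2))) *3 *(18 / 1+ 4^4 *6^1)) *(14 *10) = 29008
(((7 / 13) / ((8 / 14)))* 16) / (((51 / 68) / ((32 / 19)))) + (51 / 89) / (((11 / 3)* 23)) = 565019869 / 16685097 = 33.86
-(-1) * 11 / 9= 11 / 9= 1.22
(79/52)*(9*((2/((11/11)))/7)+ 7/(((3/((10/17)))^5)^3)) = 29202648578243365601031546461/7475220873260241264961661682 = 3.91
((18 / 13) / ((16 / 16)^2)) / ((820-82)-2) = 9 / 4784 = 0.00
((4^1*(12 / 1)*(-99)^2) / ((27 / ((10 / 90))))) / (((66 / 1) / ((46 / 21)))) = 4048 / 63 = 64.25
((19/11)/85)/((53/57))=1083/49555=0.02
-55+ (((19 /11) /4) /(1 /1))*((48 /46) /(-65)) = -904589 /16445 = -55.01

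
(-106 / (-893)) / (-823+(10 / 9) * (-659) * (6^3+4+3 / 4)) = -1908 / 2611399007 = -0.00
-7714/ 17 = -453.76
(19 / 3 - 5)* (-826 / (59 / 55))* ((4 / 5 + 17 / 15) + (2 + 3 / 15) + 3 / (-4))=-31262 / 9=-3473.56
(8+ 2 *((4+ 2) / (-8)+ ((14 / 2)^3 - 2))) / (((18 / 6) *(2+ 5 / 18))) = 4131 / 41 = 100.76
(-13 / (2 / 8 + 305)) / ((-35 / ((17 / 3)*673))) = 594932 / 128205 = 4.64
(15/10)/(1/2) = 3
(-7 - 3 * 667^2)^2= 1781354686276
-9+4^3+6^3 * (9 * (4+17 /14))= 71341 /7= 10191.57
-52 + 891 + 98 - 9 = 928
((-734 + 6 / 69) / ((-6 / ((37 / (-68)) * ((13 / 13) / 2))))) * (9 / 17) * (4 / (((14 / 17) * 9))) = -78070 / 8211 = -9.51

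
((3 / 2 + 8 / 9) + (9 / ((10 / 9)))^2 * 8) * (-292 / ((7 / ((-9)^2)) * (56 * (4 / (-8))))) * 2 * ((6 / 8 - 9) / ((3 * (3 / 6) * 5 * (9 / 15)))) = -571585839 / 2450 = -233300.34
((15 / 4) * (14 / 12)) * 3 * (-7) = -735 / 8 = -91.88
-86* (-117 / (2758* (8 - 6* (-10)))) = 5031 / 93772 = 0.05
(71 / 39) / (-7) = -71 / 273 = -0.26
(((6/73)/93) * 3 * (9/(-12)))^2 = 81/20484676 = 0.00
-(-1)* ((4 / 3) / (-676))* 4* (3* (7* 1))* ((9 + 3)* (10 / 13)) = -1.53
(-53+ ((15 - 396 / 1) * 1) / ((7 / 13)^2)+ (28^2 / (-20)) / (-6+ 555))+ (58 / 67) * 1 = -12312572368 / 9011835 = -1366.27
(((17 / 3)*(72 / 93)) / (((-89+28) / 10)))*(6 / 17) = -480 / 1891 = -0.25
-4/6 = -2/3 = -0.67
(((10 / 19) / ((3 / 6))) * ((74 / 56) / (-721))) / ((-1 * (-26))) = -185 / 2493218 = -0.00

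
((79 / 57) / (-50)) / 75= -79 / 213750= -0.00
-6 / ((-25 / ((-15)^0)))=6 / 25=0.24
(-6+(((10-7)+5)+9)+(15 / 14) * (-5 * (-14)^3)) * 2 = 29422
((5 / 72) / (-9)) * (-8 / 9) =5 / 729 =0.01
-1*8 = -8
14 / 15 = 0.93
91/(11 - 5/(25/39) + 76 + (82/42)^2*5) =200655/216661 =0.93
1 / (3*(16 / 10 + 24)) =5 / 384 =0.01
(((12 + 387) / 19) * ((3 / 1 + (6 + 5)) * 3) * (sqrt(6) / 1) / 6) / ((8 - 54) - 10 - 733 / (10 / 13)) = -490 * sqrt(6) / 3363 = -0.36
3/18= 1/6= 0.17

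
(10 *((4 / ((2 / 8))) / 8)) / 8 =5 / 2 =2.50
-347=-347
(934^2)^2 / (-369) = -761004990736 / 369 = -2062344148.34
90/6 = 15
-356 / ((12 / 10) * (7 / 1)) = -890 / 21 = -42.38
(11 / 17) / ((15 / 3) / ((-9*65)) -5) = -1287 / 9962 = -0.13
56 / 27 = 2.07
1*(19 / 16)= 19 / 16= 1.19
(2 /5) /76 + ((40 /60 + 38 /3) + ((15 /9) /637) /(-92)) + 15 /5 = 90963017 /5567380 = 16.34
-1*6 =-6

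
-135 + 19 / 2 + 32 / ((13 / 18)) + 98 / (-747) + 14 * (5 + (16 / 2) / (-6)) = -582469 / 19422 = -29.99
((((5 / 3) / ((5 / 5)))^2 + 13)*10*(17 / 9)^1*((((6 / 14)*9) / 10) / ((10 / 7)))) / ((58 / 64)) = 38624 / 435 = 88.79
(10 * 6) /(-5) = -12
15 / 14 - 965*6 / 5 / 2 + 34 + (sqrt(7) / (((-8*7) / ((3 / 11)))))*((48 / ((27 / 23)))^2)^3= -310453760688128*sqrt(7) / 13640319 - 7615 / 14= -60217863.21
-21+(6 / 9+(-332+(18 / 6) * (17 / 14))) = -14645 / 42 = -348.69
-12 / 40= -3 / 10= -0.30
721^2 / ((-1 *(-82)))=519841 / 82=6339.52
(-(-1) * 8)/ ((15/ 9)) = 24/ 5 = 4.80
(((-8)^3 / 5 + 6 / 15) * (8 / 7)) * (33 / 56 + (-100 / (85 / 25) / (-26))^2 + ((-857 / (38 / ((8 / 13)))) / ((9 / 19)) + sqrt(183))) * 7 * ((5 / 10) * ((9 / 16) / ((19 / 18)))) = 18230885973 / 3056872 - 4131 * sqrt(183) / 19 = 3022.68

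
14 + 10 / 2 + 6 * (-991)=-5927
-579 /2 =-289.50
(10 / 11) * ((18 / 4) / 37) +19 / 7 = 8048 / 2849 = 2.82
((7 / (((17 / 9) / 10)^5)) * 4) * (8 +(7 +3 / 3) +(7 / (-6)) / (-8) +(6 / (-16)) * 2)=2545503975000 / 1419857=1792788.97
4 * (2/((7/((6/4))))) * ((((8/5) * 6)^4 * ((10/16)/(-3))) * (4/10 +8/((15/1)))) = -1769472/625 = -2831.16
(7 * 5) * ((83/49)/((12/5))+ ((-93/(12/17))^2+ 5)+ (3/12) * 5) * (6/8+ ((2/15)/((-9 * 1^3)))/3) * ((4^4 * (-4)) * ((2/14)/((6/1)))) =-394375402088/35721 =-11040435.66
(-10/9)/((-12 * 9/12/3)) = 10/27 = 0.37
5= 5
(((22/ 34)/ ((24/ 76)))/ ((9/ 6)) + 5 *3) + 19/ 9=2827/ 153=18.48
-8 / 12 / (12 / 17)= -0.94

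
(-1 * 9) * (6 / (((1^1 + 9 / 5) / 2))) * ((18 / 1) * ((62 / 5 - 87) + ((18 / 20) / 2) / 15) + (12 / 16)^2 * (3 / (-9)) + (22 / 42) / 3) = 101475831 / 1960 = 51773.38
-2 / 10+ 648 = 3239 / 5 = 647.80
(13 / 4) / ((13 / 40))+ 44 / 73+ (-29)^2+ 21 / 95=5907398 / 6935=851.82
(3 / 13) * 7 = 21 / 13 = 1.62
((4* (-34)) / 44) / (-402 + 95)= 34 / 3377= 0.01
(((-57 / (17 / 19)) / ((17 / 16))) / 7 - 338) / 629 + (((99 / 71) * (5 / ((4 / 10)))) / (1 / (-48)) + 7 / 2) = -150636219985 / 180690314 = -833.67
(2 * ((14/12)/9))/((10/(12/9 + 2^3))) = 98/405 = 0.24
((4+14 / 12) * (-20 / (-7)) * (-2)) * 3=-88.57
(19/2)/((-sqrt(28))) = -19 * sqrt(7)/28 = -1.80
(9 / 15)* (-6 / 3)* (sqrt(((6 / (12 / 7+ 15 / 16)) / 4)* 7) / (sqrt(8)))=-0.84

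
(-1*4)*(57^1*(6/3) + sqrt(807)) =-456-4*sqrt(807) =-569.63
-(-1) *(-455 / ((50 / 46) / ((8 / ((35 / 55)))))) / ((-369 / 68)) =969.76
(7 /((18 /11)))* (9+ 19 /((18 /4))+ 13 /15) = 24409 /405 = 60.27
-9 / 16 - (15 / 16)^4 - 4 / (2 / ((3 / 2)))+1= -3.33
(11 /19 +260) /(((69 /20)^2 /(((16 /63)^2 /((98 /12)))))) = 1013964800 /5864185593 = 0.17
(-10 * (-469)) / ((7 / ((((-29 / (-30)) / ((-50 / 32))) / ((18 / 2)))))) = -31088 / 675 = -46.06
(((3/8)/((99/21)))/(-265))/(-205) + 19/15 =18166301/14341800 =1.27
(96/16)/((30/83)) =83/5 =16.60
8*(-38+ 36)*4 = -64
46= 46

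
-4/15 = -0.27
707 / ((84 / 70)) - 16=3439 / 6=573.17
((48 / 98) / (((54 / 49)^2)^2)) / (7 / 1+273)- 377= -5342736713 / 14171760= -377.00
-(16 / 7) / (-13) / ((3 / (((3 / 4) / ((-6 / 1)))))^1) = -2 / 273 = -0.01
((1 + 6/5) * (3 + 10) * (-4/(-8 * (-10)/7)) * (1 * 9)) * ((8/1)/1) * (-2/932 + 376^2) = -118704773187/1165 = -101892509.17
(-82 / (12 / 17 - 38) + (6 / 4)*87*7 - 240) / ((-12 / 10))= -2141965 / 3804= -563.08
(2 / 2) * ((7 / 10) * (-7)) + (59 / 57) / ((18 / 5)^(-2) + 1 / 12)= 3827 / 2470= 1.55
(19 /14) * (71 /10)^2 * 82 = 3926939 /700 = 5609.91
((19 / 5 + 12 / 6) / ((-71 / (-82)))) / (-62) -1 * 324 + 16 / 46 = -81948567 / 253115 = -323.76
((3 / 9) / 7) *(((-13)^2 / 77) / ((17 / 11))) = 169 / 2499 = 0.07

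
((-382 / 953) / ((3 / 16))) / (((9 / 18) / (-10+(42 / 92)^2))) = 63317264 / 1512411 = 41.87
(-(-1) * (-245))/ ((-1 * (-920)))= -49/ 184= -0.27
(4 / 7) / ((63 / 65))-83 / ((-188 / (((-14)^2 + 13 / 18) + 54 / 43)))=627410425 / 7130088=87.99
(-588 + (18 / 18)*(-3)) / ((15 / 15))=-591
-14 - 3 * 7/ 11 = -175/ 11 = -15.91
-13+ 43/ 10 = -87/ 10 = -8.70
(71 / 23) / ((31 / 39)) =2769 / 713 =3.88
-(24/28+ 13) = -97/7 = -13.86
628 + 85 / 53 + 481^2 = 12295502 / 53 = 231990.60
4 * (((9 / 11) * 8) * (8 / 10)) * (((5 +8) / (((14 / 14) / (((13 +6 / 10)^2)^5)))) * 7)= 221606757082720704135168 / 537109375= 412591489550374.55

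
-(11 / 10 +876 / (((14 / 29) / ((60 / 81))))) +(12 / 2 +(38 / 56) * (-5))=-1691701 / 1260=-1342.62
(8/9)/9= 0.10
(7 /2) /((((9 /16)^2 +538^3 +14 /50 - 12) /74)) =1657600 /996613507817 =0.00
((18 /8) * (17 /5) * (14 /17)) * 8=252 /5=50.40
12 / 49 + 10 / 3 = 526 / 147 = 3.58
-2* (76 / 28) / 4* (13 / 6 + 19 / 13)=-5377 / 1092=-4.92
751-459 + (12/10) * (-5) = 286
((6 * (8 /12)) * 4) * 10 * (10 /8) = 200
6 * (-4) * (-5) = 120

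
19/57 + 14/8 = 25/12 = 2.08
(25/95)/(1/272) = 1360/19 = 71.58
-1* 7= -7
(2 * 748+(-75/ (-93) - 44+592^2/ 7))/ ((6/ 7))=11179643/ 186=60105.61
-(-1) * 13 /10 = 1.30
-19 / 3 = -6.33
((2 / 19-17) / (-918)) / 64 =107 / 372096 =0.00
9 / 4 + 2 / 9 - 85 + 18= -2323 / 36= -64.53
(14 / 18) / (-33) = -7 / 297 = -0.02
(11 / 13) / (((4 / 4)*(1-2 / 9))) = 99 / 91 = 1.09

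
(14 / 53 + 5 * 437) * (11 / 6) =1274009 / 318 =4006.32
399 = 399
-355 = -355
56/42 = 4/3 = 1.33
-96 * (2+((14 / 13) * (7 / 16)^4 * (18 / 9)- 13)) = 6978315 / 6656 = 1048.42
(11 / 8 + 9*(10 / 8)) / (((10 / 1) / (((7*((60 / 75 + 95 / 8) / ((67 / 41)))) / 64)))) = 14696409 / 13721600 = 1.07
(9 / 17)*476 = 252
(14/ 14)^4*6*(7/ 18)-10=-23/ 3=-7.67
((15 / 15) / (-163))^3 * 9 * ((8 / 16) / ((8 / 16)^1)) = -9 / 4330747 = -0.00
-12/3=-4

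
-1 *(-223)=223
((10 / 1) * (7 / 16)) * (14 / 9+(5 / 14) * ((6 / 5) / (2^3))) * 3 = 4055 / 192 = 21.12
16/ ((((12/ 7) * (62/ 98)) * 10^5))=343/ 2325000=0.00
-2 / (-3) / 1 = 2 / 3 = 0.67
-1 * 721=-721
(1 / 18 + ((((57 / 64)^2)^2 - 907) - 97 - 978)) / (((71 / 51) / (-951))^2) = -78194258554475362599 / 84573945856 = -924566753.54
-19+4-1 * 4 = -19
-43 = -43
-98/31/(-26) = 49/403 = 0.12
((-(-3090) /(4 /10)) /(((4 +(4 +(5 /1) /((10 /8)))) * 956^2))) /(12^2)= 2575 /526427136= 0.00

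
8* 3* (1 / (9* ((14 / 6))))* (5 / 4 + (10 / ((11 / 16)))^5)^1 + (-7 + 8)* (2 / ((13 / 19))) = 744099.43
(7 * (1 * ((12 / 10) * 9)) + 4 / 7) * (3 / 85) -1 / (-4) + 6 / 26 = 490271 / 154700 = 3.17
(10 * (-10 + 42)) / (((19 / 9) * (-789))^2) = 2880 / 24970009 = 0.00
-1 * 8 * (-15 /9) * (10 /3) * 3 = 400 /3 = 133.33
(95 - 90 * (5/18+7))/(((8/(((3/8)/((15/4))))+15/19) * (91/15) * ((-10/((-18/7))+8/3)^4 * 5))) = -5983632/48360387751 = -0.00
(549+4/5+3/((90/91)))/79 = 3317/474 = 7.00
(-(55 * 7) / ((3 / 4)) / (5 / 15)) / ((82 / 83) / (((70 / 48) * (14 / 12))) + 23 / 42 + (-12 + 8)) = 187895400 / 350377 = 536.27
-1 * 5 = -5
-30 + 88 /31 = -842 /31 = -27.16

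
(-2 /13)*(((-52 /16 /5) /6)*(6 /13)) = 1 /130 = 0.01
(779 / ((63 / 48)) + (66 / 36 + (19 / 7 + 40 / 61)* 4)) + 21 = 537881 / 854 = 629.84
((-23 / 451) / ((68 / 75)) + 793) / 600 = 24317999 / 18400800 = 1.32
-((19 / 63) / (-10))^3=6859 / 250047000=0.00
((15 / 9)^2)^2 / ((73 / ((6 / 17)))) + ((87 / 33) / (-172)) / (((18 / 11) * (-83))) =35797967 / 956691864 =0.04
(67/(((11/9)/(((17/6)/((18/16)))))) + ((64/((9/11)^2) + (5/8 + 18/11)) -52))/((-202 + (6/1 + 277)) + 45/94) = 61618457/27296676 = 2.26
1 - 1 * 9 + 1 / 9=-71 / 9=-7.89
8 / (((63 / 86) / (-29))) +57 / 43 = -854345 / 2709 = -315.37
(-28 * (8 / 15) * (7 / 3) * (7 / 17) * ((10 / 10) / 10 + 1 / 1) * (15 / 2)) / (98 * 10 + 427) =-4312 / 51255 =-0.08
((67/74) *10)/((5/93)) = 6231/37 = 168.41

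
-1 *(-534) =534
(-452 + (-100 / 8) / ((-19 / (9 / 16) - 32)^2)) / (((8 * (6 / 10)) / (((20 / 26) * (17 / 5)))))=-246.28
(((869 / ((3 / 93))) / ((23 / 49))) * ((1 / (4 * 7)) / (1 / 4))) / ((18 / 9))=188573 / 46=4099.41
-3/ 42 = -1/ 14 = -0.07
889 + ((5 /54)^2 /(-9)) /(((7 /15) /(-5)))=54439429 /61236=889.01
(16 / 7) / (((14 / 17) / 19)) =2584 / 49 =52.73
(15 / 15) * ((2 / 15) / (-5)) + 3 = 223 / 75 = 2.97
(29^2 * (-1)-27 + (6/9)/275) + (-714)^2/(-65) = -93425614/10725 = -8711.01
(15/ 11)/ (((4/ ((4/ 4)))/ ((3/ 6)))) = 0.17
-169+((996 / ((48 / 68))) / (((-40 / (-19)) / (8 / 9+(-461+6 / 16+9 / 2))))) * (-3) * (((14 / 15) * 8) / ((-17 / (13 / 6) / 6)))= -4703881039 / 900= -5226534.49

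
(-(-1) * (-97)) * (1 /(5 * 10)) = -97 /50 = -1.94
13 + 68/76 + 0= 264/19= 13.89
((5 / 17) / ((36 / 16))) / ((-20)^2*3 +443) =20 / 251379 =0.00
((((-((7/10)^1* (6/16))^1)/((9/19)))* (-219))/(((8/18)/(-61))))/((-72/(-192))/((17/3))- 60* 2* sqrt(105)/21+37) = 3197499640839/10640889320+12323517192* sqrt(105)/266022233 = 775.18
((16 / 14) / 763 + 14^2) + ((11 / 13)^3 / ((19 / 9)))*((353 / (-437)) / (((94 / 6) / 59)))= 893524100020029 / 4579156966657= 195.13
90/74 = 45/37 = 1.22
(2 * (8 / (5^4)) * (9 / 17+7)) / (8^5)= 1 / 170000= 0.00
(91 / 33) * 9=273 / 11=24.82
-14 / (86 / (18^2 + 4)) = -2296 / 43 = -53.40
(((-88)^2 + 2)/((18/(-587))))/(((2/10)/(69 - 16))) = -200821505/3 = -66940501.67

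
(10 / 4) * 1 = 5 / 2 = 2.50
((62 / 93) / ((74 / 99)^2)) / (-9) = -363 / 2738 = -0.13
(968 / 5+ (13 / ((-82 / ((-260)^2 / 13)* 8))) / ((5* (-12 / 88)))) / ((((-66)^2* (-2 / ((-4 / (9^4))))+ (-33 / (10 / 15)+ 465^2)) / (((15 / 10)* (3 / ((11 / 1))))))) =19274 / 1982491245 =0.00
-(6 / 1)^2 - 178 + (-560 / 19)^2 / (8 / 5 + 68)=-6329098 / 31407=-201.52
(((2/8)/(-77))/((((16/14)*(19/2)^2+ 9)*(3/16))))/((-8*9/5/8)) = 4/46629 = 0.00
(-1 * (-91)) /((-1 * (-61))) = 91 /61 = 1.49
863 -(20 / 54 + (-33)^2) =-6112 / 27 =-226.37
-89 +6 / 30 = -444 / 5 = -88.80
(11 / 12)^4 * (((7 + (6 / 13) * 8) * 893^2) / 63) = 1622887662451 / 16982784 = 95560.76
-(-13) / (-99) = -13 / 99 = -0.13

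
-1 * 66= -66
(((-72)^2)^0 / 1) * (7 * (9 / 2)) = 31.50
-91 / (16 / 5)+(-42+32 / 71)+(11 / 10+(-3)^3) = -544637 / 5680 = -95.89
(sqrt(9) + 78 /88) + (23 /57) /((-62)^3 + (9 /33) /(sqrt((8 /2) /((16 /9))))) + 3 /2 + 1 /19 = 17880658157 /3287493924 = 5.44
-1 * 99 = -99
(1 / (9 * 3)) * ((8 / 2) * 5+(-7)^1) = 13 / 27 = 0.48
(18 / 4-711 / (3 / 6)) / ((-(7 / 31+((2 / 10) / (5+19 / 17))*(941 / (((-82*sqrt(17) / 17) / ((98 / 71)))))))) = -32986067937977700*sqrt(17) / 202563137718217-14383938566556000 / 202563137718217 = -742.43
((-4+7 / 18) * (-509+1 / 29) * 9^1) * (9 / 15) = 287820 / 29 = 9924.83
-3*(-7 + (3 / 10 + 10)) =-99 / 10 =-9.90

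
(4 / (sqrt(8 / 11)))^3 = 22 * sqrt(22) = 103.19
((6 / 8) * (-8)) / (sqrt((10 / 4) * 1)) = -6 * sqrt(10) / 5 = -3.79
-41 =-41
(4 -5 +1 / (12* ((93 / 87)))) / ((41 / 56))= -4802 / 3813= -1.26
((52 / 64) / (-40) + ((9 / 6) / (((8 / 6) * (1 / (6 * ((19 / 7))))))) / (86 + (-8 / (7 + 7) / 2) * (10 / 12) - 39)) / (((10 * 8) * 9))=116737 / 226252800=0.00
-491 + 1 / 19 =-9328 / 19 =-490.95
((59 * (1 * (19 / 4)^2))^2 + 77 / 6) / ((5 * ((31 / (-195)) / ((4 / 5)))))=-17692376767 / 9920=-1783505.72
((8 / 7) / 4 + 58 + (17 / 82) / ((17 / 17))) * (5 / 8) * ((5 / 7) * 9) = 7554375 / 32144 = 235.02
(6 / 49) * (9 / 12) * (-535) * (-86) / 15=13803 / 49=281.69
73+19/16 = 1187/16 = 74.19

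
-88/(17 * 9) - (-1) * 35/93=-0.20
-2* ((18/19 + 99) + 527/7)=-46612/133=-350.47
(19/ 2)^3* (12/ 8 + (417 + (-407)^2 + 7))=142388124.44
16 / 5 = 3.20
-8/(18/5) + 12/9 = -8/9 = -0.89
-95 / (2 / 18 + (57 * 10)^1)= -855 / 5131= -0.17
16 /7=2.29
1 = 1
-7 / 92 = -0.08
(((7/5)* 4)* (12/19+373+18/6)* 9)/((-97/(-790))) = 284923296/1843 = 154597.56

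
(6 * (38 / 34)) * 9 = 1026 / 17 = 60.35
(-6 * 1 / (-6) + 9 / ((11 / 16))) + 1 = 166 / 11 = 15.09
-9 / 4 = -2.25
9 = 9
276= 276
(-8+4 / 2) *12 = -72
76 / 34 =38 / 17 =2.24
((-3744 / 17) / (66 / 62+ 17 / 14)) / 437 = -1624896 / 7347281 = -0.22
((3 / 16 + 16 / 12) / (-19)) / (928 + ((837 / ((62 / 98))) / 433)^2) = -13686697 / 160274990352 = -0.00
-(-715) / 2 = 715 / 2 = 357.50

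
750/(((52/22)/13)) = 4125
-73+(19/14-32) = -1451/14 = -103.64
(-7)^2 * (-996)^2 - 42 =48608742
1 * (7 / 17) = 7 / 17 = 0.41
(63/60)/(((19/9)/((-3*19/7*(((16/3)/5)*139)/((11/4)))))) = -218.36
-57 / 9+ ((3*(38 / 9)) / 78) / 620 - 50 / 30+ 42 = 2466379 / 72540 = 34.00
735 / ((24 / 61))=14945 / 8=1868.12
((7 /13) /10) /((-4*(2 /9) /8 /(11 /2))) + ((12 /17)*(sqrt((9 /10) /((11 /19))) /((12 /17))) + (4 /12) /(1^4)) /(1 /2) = -1559 /780 + 3*sqrt(2090) /55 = 0.49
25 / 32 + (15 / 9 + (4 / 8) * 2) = 331 / 96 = 3.45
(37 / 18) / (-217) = -37 / 3906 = -0.01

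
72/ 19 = 3.79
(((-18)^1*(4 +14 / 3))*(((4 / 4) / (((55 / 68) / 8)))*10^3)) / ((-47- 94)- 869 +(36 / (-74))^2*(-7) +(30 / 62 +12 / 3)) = 720308659200 / 470177477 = 1531.99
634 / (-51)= -634 / 51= -12.43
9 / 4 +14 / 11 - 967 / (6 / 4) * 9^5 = -1674944413 / 44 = -38066918.48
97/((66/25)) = 2425/66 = 36.74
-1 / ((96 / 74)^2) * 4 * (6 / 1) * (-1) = 1369 / 96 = 14.26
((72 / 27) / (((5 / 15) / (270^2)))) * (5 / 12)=243000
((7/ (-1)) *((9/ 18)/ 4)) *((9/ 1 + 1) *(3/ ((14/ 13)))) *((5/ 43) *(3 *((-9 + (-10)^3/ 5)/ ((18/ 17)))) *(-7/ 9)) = -8083075/ 6192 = -1305.41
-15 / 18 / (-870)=1 / 1044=0.00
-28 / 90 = -14 / 45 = -0.31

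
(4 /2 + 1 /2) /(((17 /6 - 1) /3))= 45 /11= 4.09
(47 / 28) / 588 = 47 / 16464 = 0.00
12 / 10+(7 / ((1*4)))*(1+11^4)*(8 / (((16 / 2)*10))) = 51271 / 20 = 2563.55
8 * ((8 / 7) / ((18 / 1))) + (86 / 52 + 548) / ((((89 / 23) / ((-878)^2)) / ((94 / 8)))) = 187567635330581 / 145782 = 1286630964.94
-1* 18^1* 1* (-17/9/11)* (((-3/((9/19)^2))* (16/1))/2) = -330.61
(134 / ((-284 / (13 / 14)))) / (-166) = 871 / 330008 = 0.00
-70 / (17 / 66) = -4620 / 17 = -271.76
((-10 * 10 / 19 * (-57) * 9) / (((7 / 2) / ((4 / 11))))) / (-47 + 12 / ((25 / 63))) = -540000 / 32263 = -16.74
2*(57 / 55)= 114 / 55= 2.07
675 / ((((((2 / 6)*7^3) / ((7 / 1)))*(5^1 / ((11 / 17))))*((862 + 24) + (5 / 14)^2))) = 17820 / 2952577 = 0.01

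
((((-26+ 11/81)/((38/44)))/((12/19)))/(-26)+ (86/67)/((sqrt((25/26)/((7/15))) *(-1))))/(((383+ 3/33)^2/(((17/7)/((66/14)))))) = 4309415/673162530768- 187 *sqrt(2730)/3112776450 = 0.00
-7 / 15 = -0.47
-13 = -13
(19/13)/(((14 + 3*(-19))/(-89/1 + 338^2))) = -2168945/559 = -3880.04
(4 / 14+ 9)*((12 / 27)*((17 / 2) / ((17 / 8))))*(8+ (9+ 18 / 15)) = 2704 / 9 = 300.44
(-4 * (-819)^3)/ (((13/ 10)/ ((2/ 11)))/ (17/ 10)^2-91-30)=-35280687078/ 1903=-18539509.76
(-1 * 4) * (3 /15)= -4 /5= -0.80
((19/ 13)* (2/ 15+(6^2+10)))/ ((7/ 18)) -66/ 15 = 76886/ 455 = 168.98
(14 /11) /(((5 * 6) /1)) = 7 /165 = 0.04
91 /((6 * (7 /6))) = 13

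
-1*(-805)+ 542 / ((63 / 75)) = 30455 / 21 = 1450.24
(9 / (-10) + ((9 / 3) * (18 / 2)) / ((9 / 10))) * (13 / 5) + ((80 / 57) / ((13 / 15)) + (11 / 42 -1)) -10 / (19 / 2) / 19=76.49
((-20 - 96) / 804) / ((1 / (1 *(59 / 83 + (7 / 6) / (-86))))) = -866027 / 8608428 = -0.10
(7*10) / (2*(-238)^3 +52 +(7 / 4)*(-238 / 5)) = -700 / 269625753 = -0.00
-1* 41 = -41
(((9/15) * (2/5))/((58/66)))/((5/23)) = 4554/3625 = 1.26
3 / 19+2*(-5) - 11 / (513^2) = -9.84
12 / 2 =6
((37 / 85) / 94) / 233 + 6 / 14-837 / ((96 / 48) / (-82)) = 447214090999 / 13031690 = 34317.43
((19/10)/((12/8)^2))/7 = 38/315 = 0.12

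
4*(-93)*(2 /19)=-744 /19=-39.16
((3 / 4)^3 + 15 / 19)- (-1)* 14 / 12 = 2.38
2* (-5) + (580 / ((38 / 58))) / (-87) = -1150 / 57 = -20.18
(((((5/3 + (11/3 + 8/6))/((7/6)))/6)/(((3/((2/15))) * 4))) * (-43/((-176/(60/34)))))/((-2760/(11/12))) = -43/28377216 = -0.00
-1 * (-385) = 385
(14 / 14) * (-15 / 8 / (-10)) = 3 / 16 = 0.19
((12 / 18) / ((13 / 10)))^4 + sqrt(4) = 2.07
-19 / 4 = -4.75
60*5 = 300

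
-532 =-532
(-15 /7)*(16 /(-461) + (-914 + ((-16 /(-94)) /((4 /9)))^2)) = 13959854490 /7128443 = 1958.33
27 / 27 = 1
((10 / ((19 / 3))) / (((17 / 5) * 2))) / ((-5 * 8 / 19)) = -15 / 136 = -0.11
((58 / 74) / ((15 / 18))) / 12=29 / 370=0.08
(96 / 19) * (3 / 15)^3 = 96 / 2375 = 0.04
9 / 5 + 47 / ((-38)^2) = 13231 / 7220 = 1.83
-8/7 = -1.14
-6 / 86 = -3 / 43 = -0.07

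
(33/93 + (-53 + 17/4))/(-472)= 6001/58528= 0.10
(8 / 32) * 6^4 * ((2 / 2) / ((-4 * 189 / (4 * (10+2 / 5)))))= -624 / 35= -17.83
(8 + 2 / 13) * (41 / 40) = 2173 / 260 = 8.36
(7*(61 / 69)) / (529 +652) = 427 / 81489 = 0.01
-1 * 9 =-9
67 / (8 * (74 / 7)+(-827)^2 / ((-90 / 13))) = -42210 / 62184259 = -0.00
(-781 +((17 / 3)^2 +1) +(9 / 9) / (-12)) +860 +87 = 7165 / 36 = 199.03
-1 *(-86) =86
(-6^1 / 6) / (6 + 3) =-1 / 9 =-0.11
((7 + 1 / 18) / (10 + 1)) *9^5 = 833247 / 22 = 37874.86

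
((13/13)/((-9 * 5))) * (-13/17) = 13/765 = 0.02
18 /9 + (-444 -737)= -1179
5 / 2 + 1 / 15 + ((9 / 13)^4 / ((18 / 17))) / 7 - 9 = -19200008 / 2998905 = -6.40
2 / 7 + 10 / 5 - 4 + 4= 16 / 7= 2.29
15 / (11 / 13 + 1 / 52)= 52 / 3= 17.33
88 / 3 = 29.33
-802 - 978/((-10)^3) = -400511/500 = -801.02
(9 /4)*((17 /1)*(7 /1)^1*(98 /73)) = 52479 /146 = 359.45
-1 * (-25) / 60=5 / 12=0.42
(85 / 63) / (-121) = -0.01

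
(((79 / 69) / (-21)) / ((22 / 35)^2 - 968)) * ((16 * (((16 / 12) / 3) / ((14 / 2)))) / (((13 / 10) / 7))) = 28000 / 90845469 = 0.00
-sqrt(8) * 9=-18 * sqrt(2)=-25.46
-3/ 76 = -0.04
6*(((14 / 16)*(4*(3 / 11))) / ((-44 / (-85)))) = 5355 / 484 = 11.06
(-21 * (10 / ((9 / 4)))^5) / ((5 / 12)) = -573440000 / 6561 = -87401.31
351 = 351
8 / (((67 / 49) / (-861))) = -5037.49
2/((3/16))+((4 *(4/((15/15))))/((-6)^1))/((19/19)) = 8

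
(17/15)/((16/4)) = 17/60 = 0.28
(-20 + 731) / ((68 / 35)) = 24885 / 68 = 365.96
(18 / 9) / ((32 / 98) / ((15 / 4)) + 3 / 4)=2.39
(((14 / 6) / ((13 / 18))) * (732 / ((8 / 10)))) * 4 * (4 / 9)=68320 / 13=5255.38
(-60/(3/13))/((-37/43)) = 11180/37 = 302.16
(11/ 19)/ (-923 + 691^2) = 11/ 9054602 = 0.00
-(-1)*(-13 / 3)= -13 / 3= -4.33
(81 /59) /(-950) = -81 /56050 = -0.00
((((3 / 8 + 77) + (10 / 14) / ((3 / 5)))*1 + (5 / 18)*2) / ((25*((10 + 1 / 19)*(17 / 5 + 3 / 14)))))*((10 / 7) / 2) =757663 / 12177396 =0.06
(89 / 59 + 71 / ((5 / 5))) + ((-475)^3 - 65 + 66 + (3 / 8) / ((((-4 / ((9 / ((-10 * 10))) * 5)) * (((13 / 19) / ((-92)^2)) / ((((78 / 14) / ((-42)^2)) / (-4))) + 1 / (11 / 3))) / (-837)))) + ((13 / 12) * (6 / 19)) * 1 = -482712191422056493 / 4504088320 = -107172008.43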